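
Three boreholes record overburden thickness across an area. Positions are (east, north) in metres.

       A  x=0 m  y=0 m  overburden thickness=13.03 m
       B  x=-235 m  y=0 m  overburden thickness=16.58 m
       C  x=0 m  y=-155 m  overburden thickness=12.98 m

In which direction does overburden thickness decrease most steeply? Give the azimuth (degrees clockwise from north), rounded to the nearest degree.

091°

∂d/∂x = (16.58 − 13.03) / (-235 − 0) = -0.01511
∂d/∂y = (12.98 − 13.03) / (-155 − 0) = +0.0003226
Steepest decrease is along −∇f: components (+0.01511 E, -0.0003226 N).
Azimuth = atan2(+0.01511, -0.0003226) = 91.2° ≈ 091°.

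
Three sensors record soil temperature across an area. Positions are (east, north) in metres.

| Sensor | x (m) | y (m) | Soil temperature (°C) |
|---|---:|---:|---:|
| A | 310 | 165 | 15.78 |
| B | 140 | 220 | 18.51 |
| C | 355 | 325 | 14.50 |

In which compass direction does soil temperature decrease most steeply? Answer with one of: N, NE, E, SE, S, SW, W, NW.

E

With T = a·x + b·y + c and A as origin, the differences give:
  (-170)·a + 55·b = +2.73
  45·a + 160·b = -1.28
Eliminate b (×160 and ×55, subtract): -29675·a = 507.200 → a = ∂T/∂x = -0.01709
Back-substitute: b = ∂T/∂y = -0.003193.
Steepest decrease is along −∇f = (+0.01709 E, +0.003193 N) → east.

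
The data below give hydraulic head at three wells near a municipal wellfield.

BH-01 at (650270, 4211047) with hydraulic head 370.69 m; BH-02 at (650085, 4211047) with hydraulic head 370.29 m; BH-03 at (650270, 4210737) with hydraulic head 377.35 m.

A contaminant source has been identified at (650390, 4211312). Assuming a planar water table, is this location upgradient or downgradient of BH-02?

∂h/∂x = (370.29 − 370.69) / (650085 − 650270) = +0.002162
∂h/∂y = (377.35 − 370.69) / (4210737 − 4211047) = -0.02148
Head at (650390, 4211312) = 370.69 + (+0.002162)·(120) + (-0.02148)·(265) = 365.26 m.
That is lower than the 370.29 m at BH-02, so the point is downgradient.

downgradient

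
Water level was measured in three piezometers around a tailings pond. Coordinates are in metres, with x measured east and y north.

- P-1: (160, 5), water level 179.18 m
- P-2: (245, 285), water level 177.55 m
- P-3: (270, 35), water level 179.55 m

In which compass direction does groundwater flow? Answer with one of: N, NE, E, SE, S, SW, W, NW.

Differences from P-1: to P-2 (Δx, Δy, Δh) = (85, 280, -1.63); to P-3 = (110, 30, +0.37).
Solve a·Δx + b·Δy = Δh: det = 85·30 − 110·280 = -28250.
∂h/∂x = [(-1.63)·30 − (+0.37)·280] / -28250 = +0.005398
∂h/∂y = [85·(+0.37) − 110·(-1.63)] / -28250 = -0.007460
Flow = −∇h = (-0.005398 east, +0.007460 north), which points northwest.

NW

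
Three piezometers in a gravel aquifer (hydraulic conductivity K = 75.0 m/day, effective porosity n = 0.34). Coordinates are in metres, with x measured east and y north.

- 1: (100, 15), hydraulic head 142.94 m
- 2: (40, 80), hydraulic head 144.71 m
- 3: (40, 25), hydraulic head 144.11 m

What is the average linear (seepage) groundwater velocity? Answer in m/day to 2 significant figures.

Differences from 1: to 2 (Δx, Δy, Δh) = (-60, 65, +1.77); to 3 = (-60, 10, +1.17).
Determinant of the coordinate differences = (-60)·10 − (-60)·65 = 3300.
∂h/∂x = [(+1.77)·10 − (+1.17)·65] / 3300 = -0.01768
∂h/∂y = [(-60)·(+1.17) − (-60)·(+1.77)] / 3300 = +0.01091
|∇h| = √(-0.01768² + 0.01091²) = 0.02078
Seepage velocity v = K·i/n = 75.0 × 0.02078 / 0.34 = 4.584 m/day.

4.6 m/day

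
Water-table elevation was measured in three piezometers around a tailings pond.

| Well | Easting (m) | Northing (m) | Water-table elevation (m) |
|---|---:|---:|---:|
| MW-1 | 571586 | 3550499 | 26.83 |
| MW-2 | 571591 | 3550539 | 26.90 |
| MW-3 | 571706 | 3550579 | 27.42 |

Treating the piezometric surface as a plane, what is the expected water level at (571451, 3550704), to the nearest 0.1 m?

26.5 m

Three-point gradient (reference MW-1): Δ to MW-2 = (5, 40, +0.07), Δ to MW-3 = (120, 80, +0.59).
∂h/∂x = +0.004091, ∂h/∂y = +0.001239 (det = -4400).
h(571451, 3550704) = 26.83 + (+0.004091)·(-135) + (+0.001239)·(205) = 26.83 -0.552 +0.254 = 26.532 m.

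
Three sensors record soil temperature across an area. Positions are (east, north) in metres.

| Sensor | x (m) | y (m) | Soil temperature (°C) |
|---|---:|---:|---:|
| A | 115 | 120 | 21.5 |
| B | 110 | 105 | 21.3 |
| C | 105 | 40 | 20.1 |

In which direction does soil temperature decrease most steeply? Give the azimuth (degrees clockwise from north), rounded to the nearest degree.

135°

With T = a·x + b·y + c and A as origin, the differences give:
  (-5)·a + (-15)·b = -0.2
  (-10)·a + (-80)·b = -1.4
Eliminate b (×(-80) and ×(-15), subtract): 250·a = -5.00 → a = ∂T/∂x = -0.02000
Back-substitute: b = ∂T/∂y = +0.02000.
Steepest decrease is along −∇f: components (+0.02000 E, -0.02000 N).
Azimuth = atan2(+0.02000, -0.02000) = 135.0° ≈ 135°.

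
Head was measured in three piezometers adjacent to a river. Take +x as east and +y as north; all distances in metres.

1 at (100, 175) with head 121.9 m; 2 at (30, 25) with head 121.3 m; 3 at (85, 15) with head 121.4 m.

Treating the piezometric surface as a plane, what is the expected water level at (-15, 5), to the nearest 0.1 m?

With h = a·x + b·y + c and 1 as origin, the differences give:
  (-70)·a + (-150)·b = -0.6
  (-15)·a + (-160)·b = -0.5
Eliminate b (×(-160) and ×(-150), subtract): 8950·a = 21.00 → a = ∂h/∂x = +0.002346
Back-substitute: b = ∂h/∂y = +0.002905.
h(-15, 5) = 121.9 + (+0.002346)·(-115) + (+0.002905)·(-170) = 121.9 -0.270 -0.494 = 121.136 m.

121.1 m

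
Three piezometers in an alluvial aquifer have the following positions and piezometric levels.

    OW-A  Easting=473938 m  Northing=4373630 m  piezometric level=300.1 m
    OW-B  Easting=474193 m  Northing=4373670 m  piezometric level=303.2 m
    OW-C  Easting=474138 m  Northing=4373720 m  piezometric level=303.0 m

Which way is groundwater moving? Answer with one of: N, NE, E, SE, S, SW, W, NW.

With h = a·x + b·y + c and OW-A as origin, the differences give:
  255·a + 40·b = +3.1
  200·a + 90·b = +2.9
Eliminate b (×90 and ×40, subtract): 14950·a = 163.00 → a = ∂h/∂x = +0.01090
Back-substitute: b = ∂h/∂y = +0.007993.
Flow = −∇h = (-0.01090 east, -0.007993 north), which points southwest.

SW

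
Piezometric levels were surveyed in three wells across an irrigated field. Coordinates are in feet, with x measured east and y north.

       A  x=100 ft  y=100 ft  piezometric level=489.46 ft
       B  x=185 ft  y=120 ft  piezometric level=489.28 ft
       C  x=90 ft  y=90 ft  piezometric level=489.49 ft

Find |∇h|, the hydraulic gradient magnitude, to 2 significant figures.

0.0022

With h = a·x + b·y + c and A as origin, the differences give:
  85·a + 20·b = -0.18
  (-10)·a + (-10)·b = +0.03
Eliminate b (×(-10) and ×20, subtract): -650·a = 1.200 → a = ∂h/∂x = -0.001846
Back-substitute: b = ∂h/∂y = -0.001154.
|∇h| = √(-0.001846² + -0.001154²) = 0.002177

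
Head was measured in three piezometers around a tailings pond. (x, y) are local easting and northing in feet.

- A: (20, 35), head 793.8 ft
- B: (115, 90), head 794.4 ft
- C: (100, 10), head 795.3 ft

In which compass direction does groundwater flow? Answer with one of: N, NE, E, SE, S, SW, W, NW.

With h = a·x + b·y + c and A as origin, the differences give:
  95·a + 55·b = +0.6
  80·a + (-25)·b = +1.5
Eliminate b (×(-25) and ×55, subtract): -6775·a = -97.50 → a = ∂h/∂x = +0.01439
Back-substitute: b = ∂h/∂y = -0.01395.
Flow = −∇h = (-0.01439 east, +0.01395 north), which points northwest.

NW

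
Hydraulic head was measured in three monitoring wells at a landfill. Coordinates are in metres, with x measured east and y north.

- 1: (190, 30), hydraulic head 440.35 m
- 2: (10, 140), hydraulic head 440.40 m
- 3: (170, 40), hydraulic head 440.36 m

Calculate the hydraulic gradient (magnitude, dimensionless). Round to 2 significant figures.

0.0025

Taking 1 as reference: 2−1 = (-180, 110, +0.05); 3−1 = (-20, 10, +0.01).
Determinant of the coordinate differences = (-180)·10 − (-20)·110 = 400.
∂h/∂x = [(+0.05)·10 − (+0.01)·110] / 400 = -0.001500
∂h/∂y = [(-180)·(+0.01) − (-20)·(+0.05)] / 400 = -0.002000
|∇h| = √(-0.001500² + -0.002000²) = 0.0025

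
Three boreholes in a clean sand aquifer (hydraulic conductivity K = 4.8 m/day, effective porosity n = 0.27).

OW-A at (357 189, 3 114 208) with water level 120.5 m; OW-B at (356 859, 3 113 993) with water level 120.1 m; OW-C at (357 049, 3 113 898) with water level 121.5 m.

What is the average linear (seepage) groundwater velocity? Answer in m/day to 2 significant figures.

0.13 m/day

Differences from OW-A: to OW-B (Δx, Δy, Δh) = (-330, -215, -0.4); to OW-C = (-140, -310, +1.0).
Determinant of the coordinate differences = (-330)·(-310) − (-140)·(-215) = 72200.
∂h/∂x = [(-0.4)·(-310) − (+1.0)·(-215)] / 72200 = +0.004695
∂h/∂y = [(-330)·(+1.0) − (-140)·(-0.4)] / 72200 = -0.005346
|∇h| = √(0.004695² + -0.005346²) = 0.007115
Seepage velocity v = K·i/n = 4.8 × 0.007115 / 0.27 = 0.1265 m/day.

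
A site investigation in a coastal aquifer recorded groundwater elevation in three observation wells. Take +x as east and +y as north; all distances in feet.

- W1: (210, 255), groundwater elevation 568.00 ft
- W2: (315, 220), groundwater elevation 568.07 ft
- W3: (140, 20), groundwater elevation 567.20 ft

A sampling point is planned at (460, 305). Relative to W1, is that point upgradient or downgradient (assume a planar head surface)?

Differences from W1: to W2 (Δx, Δy, Δh) = (105, -35, +0.07); to W3 = (-70, -235, -0.80).
Solve a·Δx + b·Δy = Δh: det = 105·(-235) − (-70)·(-35) = -27125.
∂h/∂x = [(+0.07)·(-235) − (-0.80)·(-35)] / -27125 = +0.001639
∂h/∂y = [105·(-0.80) − (-70)·(+0.07)] / -27125 = +0.002916
Head at (460, 305) = 568.00 + (+0.001639)·(250) + (+0.002916)·(50) = 568.56 ft.
That is higher than the 568.00 ft at W1, so the point is upgradient.

upgradient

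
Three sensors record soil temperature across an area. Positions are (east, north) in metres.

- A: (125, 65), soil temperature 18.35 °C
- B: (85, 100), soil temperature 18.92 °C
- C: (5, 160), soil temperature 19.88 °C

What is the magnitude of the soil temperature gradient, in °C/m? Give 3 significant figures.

With T = a·x + b·y + c and A as origin, the differences give:
  (-40)·a + 35·b = +0.57
  (-120)·a + 95·b = +1.53
Eliminate b (×95 and ×35, subtract): 400·a = 0.600 → a = ∂T/∂x = +0.001500
Back-substitute: b = ∂T/∂y = +0.01800.
|∇f| = √(0.001500² + 0.01800²) = 0.01806 °C/m

0.0181 °C/m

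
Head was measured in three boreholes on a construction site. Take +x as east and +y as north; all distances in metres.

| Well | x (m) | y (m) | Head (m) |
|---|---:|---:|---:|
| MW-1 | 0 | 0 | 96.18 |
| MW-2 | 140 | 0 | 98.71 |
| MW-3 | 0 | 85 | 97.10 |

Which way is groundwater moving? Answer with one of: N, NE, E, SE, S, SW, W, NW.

∂h/∂x = (98.71 − 96.18) / (140 − 0) = +0.01807
∂h/∂y = (97.10 − 96.18) / (85 − 0) = +0.01082
Flow = −∇h = (-0.01807 east, -0.01082 north), which points southwest.

SW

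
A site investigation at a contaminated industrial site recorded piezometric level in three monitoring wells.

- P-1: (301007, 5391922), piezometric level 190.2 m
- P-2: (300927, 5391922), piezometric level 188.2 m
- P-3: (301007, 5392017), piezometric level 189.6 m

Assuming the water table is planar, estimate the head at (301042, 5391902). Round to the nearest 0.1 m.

191.2 m

∂h/∂x = (188.2 − 190.2) / (300927 − 301007) = +0.02500
∂h/∂y = (189.6 − 190.2) / (5392017 − 5391922) = -0.006316
h(301042, 5391902) = 190.2 + (+0.02500)·(35) + (-0.006316)·(-20) = 190.2 +0.875 +0.126 = 191.201 m.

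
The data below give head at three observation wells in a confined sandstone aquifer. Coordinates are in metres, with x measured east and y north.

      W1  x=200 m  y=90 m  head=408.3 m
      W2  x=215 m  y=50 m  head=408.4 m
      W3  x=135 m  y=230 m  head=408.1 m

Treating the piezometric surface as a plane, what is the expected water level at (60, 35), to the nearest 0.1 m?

Differences from W1: to W2 (Δx, Δy, Δh) = (15, -40, +0.1); to W3 = (-65, 140, -0.2).
Determinant of the coordinate differences = 15·140 − (-65)·(-40) = -500.
∂h/∂x = [(+0.1)·140 − (-0.2)·(-40)] / -500 = -0.01200
∂h/∂y = [15·(-0.2) − (-65)·(+0.1)] / -500 = -0.007000
h(60, 35) = 408.3 + (-0.01200)·(-140) + (-0.007000)·(-55) = 408.3 +1.680 +0.385 = 410.365 m.

410.4 m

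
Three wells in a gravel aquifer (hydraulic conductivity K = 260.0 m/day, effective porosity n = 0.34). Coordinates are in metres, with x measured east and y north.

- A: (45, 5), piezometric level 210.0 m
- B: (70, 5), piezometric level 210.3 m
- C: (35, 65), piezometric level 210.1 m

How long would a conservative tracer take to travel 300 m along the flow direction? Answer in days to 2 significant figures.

31 days

Taking A as reference: B−A = (25, 0, +0.3); C−A = (-10, 60, +0.1).
Solve a·Δx + b·Δy = Δh: det = 25·60 − (-10)·0 = 1500.
∂h/∂x = [(+0.3)·60 − (+0.1)·0] / 1500 = +0.01200
∂h/∂y = [25·(+0.1) − (-10)·(+0.3)] / 1500 = +0.003667
|∇h| = √(0.01200² + 0.003667²) = 0.01255
Seepage velocity v = K·i/n = 260.0 × 0.01255 / 0.34 = 9.597 m/day.
t = 300 / 9.597 = 31.26 days.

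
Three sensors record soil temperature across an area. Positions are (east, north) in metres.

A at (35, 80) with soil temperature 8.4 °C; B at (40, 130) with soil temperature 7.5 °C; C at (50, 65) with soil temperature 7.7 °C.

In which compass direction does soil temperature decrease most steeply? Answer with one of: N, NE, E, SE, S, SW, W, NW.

E

Differences from A: to B (Δx, Δy, Δh) = (5, 50, -0.9); to C = (15, -15, -0.7).
Solve a·Δx + b·Δy = ΔT: det = 5·(-15) − 15·50 = -825.
∂T/∂x = [(-0.9)·(-15) − (-0.7)·50] / -825 = -0.05879
∂T/∂y = [5·(-0.7) − 15·(-0.9)] / -825 = -0.01212
Steepest decrease is along −∇f = (+0.05879 E, +0.01212 N) → east.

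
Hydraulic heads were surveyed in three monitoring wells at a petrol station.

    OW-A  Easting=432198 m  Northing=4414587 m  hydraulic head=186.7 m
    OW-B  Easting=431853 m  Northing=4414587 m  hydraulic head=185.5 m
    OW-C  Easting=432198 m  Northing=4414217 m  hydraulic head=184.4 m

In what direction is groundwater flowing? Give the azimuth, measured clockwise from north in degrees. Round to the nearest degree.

∂h/∂x = (185.5 − 186.7) / (431853 − 432198) = +0.003478
∂h/∂y = (184.4 − 186.7) / (4414217 − 4414587) = +0.006216
Flow direction (−∇h) has components (-0.003478 E, -0.006216 N).
Azimuth = atan2(E, N) = atan2(-0.003478, -0.006216) = 209.2° ≈ 209°.

209°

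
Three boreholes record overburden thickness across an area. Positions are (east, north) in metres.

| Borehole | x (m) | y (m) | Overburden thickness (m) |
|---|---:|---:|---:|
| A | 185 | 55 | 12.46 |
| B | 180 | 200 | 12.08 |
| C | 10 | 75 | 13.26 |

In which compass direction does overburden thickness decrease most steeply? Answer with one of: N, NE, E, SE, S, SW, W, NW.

With d = a·x + b·y + c and A as origin, the differences give:
  (-5)·a + 145·b = -0.38
  (-175)·a + 20·b = +0.80
Eliminate b (×20 and ×145, subtract): 25275·a = -123.600 → a = ∂d/∂x = -0.004890
Back-substitute: b = ∂d/∂y = -0.002789.
Steepest decrease is along −∇f = (+0.004890 E, +0.002789 N) → northeast.

NE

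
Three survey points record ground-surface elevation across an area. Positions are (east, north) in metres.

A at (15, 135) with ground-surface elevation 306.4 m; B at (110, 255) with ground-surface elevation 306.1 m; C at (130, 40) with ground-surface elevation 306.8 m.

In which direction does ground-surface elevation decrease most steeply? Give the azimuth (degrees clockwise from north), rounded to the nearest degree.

Differences from A: to B (Δx, Δy, Δh) = (95, 120, -0.3); to C = (115, -95, +0.4).
Solve a·Δx + b·Δy = Δz: det = 95·(-95) − 115·120 = -22825.
∂z/∂x = [(-0.3)·(-95) − (+0.4)·120] / -22825 = +0.0008543
∂z/∂y = [95·(+0.4) − 115·(-0.3)] / -22825 = -0.003176
Steepest decrease is along −∇f: components (-0.0008543 E, +0.003176 N).
Azimuth = atan2(-0.0008543, +0.003176) = 344.9° ≈ 345°.

345°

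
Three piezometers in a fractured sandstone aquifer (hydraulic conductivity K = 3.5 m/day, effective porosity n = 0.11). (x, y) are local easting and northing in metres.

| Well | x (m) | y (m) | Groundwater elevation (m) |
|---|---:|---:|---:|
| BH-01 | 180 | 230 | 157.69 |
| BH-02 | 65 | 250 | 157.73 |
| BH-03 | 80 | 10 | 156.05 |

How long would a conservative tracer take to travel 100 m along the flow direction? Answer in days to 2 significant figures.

440 days

Taking BH-01 as reference: BH-02−BH-01 = (-115, 20, +0.04); BH-03−BH-01 = (-100, -220, -1.64).
Solve a·Δx + b·Δy = Δh: det = (-115)·(-220) − (-100)·20 = 27300.
∂h/∂x = [(+0.04)·(-220) − (-1.64)·20] / 27300 = +0.0008791
∂h/∂y = [(-115)·(-1.64) − (-100)·(+0.04)] / 27300 = +0.007055
|∇h| = √(0.0008791² + 0.007055²) = 0.00711
Seepage velocity v = K·i/n = 3.5 × 0.00711 / 0.11 = 0.2262 m/day.
t = 100 / 0.2262 = 442.1 days.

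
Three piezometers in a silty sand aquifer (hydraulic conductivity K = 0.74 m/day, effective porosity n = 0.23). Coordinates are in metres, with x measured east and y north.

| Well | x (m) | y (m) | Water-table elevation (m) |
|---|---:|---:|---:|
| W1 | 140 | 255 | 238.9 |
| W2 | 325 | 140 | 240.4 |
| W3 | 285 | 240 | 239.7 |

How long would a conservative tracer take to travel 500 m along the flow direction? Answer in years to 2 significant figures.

60 years

Taking W1 as reference: W2−W1 = (185, -115, +1.5); W3−W1 = (145, -15, +0.8).
Solve a·Δx + b·Δy = Δh: det = 185·(-15) − 145·(-115) = 13900.
∂h/∂x = [(+1.5)·(-15) − (+0.8)·(-115)] / 13900 = +0.005000
∂h/∂y = [185·(+0.8) − 145·(+1.5)] / 13900 = -0.005000
|∇h| = √(0.005000² + -0.005000²) = 0.007071
Seepage velocity v = K·i/n = 0.74 × 0.007071 / 0.23 = 0.02275 m/day.
t = 500 / 0.02275 = 2.198e+04 days = 60.2 years.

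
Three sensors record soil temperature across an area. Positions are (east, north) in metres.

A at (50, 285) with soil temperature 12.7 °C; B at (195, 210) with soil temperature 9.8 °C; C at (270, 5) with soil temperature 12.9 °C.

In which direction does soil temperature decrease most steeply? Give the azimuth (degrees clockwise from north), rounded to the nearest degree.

Taking A as reference: B−A = (145, -75, -2.9); C−A = (220, -280, +0.2).
Solve a·Δx + b·Δy = ΔT: det = 145·(-280) − 220·(-75) = -24100.
∂T/∂x = [(-2.9)·(-280) − (+0.2)·(-75)] / -24100 = -0.03432
∂T/∂y = [145·(+0.2) − 220·(-2.9)] / -24100 = -0.02768
Steepest decrease is along −∇f: components (+0.03432 E, +0.02768 N).
Azimuth = atan2(+0.03432, +0.02768) = 51.1° ≈ 051°.

051°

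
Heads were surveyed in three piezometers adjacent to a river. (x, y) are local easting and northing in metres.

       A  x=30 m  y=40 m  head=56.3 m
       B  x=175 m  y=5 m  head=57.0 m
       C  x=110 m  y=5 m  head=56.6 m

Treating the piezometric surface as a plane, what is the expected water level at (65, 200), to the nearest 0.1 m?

Differences from A: to B (Δx, Δy, Δh) = (145, -35, +0.7); to C = (80, -35, +0.3).
Determinant of the coordinate differences = 145·(-35) − 80·(-35) = -2275.
∂h/∂x = [(+0.7)·(-35) − (+0.3)·(-35)] / -2275 = +0.006154
∂h/∂y = [145·(+0.3) − 80·(+0.7)] / -2275 = +0.005495
h(65, 200) = 56.3 + (+0.006154)·(35) + (+0.005495)·(160) = 56.3 +0.215 +0.879 = 57.395 m.

57.4 m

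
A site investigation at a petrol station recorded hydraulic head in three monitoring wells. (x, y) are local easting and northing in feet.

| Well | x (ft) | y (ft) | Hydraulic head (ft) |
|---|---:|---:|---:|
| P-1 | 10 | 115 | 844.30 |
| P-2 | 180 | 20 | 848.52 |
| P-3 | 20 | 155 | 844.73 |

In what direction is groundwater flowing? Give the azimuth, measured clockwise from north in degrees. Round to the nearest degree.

262°

Differences from P-1: to P-2 (Δx, Δy, Δh) = (170, -95, +4.22); to P-3 = (10, 40, +0.43).
Solve a·Δx + b·Δy = Δh: det = 170·40 − 10·(-95) = 7750.
∂h/∂x = [(+4.22)·40 − (+0.43)·(-95)] / 7750 = +0.02705
∂h/∂y = [170·(+0.43) − 10·(+4.22)] / 7750 = +0.003987
Flow direction (−∇h) has components (-0.02705 E, -0.003987 N).
Azimuth = atan2(E, N) = atan2(-0.02705, -0.003987) = 261.6° ≈ 262°.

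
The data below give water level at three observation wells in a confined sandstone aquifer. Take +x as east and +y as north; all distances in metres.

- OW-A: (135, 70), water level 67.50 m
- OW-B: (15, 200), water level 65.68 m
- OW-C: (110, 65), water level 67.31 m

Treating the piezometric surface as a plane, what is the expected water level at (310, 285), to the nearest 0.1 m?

67.8 m

Three-point gradient (reference OW-A): Δ to OW-B = (-120, 130, -1.82), Δ to OW-C = (-25, -5, -0.19).
∂h/∂x = +0.008779, ∂h/∂y = -0.005896 (det = 3850).
h(310, 285) = 67.50 + (+0.008779)·(175) + (-0.005896)·(215) = 67.50 +1.536 -1.268 = 67.769 m.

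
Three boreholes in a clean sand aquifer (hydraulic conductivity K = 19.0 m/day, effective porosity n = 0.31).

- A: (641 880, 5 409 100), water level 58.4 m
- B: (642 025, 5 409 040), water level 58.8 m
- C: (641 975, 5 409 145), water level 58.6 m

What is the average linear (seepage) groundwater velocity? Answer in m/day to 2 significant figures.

0.16 m/day

Three-point gradient (reference A): Δ to B = (145, -60, +0.4), Δ to C = (95, 45, +0.2).
∂h/∂x = +0.002454, ∂h/∂y = -0.0007362 (det = 12225).
|∇h| = √(0.002454² + -0.0007362²) = 0.002562
Seepage velocity v = K·i/n = 19.0 × 0.002562 / 0.31 = 0.157 m/day.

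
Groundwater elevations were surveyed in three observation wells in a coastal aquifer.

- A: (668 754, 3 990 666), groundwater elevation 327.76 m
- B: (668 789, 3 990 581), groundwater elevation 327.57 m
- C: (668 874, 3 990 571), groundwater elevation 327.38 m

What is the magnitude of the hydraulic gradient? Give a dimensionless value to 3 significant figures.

0.00249

With h = a·x + b·y + c and A as origin, the differences give:
  35·a + (-85)·b = -0.19
  120·a + (-95)·b = -0.38
Eliminate b (×(-95) and ×(-85), subtract): 6875·a = -14.250 → a = ∂h/∂x = -0.002073
Back-substitute: b = ∂h/∂y = +0.001382.
|∇h| = √(-0.002073² + 0.001382²) = 0.002491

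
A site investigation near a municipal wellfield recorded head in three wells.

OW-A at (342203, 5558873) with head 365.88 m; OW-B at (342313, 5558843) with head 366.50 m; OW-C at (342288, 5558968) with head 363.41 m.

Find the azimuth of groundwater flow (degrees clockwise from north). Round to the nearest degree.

With h = a·x + b·y + c and OW-A as origin, the differences give:
  110·a + (-30)·b = +0.62
  85·a + 95·b = -2.47
Eliminate b (×95 and ×(-30), subtract): 13000·a = -15.200 → a = ∂h/∂x = -0.001169
Back-substitute: b = ∂h/∂y = -0.02495.
Flow direction (−∇h) has components (+0.001169 E, +0.02495 N).
Azimuth = atan2(E, N) = atan2(+0.001169, +0.02495) = 2.7° ≈ 003°.

003°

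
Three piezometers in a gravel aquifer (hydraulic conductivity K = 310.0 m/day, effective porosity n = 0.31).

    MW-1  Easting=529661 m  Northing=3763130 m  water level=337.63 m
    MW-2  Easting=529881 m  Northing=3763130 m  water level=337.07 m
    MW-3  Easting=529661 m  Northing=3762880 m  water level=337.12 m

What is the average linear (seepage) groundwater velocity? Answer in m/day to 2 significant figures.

∂h/∂x = (337.07 − 337.63) / (529881 − 529661) = -0.002545
∂h/∂y = (337.12 − 337.63) / (3762880 − 3763130) = +0.002040
|∇h| = √(-0.002545² + 0.002040²) = 0.003262
Seepage velocity v = K·i/n = 310.0 × 0.003262 / 0.31 = 3.262 m/day.

3.3 m/day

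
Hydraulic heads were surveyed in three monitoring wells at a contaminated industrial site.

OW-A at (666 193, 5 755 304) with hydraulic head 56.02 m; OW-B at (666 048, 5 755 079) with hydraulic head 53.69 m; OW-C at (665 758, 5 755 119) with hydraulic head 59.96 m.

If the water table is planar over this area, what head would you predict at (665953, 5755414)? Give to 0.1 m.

62.9 m

Differences from OW-A: to OW-B (Δx, Δy, Δh) = (-145, -225, -2.33); to OW-C = (-435, -185, +3.94).
Solve a·Δx + b·Δy = Δh: det = (-145)·(-185) − (-435)·(-225) = -71050.
∂h/∂x = [(-2.33)·(-185) − (+3.94)·(-225)] / -71050 = -0.01854
∂h/∂y = [(-145)·(+3.94) − (-435)·(-2.33)] / -71050 = +0.02231
h(665953, 5755414) = 56.02 + (-0.01854)·(-240) + (+0.02231)·(110) = 56.02 +4.451 +2.454 = 62.924 m.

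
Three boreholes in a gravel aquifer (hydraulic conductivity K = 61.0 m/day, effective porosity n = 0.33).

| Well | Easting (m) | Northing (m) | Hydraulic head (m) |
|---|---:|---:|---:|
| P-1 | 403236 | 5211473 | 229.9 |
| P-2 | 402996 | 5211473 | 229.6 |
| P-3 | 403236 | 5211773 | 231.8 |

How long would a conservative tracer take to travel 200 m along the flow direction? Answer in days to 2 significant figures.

∂h/∂x = (229.6 − 229.9) / (402996 − 403236) = +0.001250
∂h/∂y = (231.8 − 229.9) / (5211773 − 5211473) = +0.006333
|∇h| = √(0.001250² + 0.006333²) = 0.006455
Seepage velocity v = K·i/n = 61.0 × 0.006455 / 0.33 = 1.193 m/day.
t = 200 / 1.193 = 167.6 days.

170 days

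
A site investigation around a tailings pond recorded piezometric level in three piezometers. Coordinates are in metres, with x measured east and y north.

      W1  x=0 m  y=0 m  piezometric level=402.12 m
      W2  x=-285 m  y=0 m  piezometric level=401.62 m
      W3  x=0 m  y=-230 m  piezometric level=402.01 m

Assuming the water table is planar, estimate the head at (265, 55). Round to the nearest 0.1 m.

402.6 m

∂h/∂x = (401.62 − 402.12) / (-285 − 0) = +0.001754
∂h/∂y = (402.01 − 402.12) / (-230 − 0) = +0.0004783
h(265, 55) = 402.12 + (+0.001754)·(265) + (+0.0004783)·(55) = 402.12 +0.465 +0.026 = 402.611 m.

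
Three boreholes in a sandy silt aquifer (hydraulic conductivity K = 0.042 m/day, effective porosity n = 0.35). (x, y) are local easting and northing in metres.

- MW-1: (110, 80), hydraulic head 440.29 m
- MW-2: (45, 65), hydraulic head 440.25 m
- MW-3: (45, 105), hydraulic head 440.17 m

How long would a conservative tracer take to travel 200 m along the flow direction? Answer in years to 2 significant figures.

2000 years

With h = a·x + b·y + c and MW-1 as origin, the differences give:
  (-65)·a + (-15)·b = -0.04
  (-65)·a + 25·b = -0.12
Eliminate b (×25 and ×(-15), subtract): -2600·a = -2.800 → a = ∂h/∂x = +0.001077
Back-substitute: b = ∂h/∂y = -0.002000.
|∇h| = √(0.001077² + -0.002000²) = 0.002272
Seepage velocity v = K·i/n = 0.042 × 0.002272 / 0.35 = 0.0002726 m/day.
t = 200 / 0.0002726 = 7.337e+05 days = 2.01e+03 years.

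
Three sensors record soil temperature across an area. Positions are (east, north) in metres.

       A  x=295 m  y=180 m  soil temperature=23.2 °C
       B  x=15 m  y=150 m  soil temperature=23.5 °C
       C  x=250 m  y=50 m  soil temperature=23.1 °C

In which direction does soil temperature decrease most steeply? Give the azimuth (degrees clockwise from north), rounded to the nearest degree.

135°

Taking A as reference: B−A = (-280, -30, +0.3); C−A = (-45, -130, -0.1).
Determinant of the coordinate differences = (-280)·(-130) − (-45)·(-30) = 35050.
∂T/∂x = [(+0.3)·(-130) − (-0.1)·(-30)] / 35050 = -0.001198
∂T/∂y = [(-280)·(-0.1) − (-45)·(+0.3)] / 35050 = +0.001184
Steepest decrease is along −∇f: components (+0.001198 E, -0.001184 N).
Azimuth = atan2(+0.001198, -0.001184) = 134.7° ≈ 135°.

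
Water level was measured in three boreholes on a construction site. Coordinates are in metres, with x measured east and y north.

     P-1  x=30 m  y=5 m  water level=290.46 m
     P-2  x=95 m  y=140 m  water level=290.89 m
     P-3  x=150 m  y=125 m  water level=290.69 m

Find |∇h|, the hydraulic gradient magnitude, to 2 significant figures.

Taking P-1 as reference: P-2−P-1 = (65, 135, +0.43); P-3−P-1 = (120, 120, +0.23).
Solve a·Δx + b·Δy = Δh: det = 65·120 − 120·135 = -8400.
∂h/∂x = [(+0.43)·120 − (+0.23)·135] / -8400 = -0.002446
∂h/∂y = [65·(+0.23) − 120·(+0.43)] / -8400 = +0.004363
|∇h| = √(-0.002446² + 0.004363²) = 0.005002

0.0050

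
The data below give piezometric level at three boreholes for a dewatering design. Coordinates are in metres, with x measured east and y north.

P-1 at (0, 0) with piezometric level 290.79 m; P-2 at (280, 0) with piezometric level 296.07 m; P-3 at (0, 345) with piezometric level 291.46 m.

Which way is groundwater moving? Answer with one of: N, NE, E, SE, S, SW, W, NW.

∂h/∂x = (296.07 − 290.79) / (280 − 0) = +0.01886
∂h/∂y = (291.46 − 290.79) / (345 − 0) = +0.001942
Flow = −∇h = (-0.01886 east, -0.001942 north), which points west.

W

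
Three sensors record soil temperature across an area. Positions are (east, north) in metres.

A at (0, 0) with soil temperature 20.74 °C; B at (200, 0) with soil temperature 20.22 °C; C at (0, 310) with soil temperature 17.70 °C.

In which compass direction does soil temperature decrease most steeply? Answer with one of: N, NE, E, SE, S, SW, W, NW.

∂T/∂x = (20.22 − 20.74) / (200 − 0) = -0.002600
∂T/∂y = (17.70 − 20.74) / (310 − 0) = -0.009806
Steepest decrease is along −∇f = (+0.002600 E, +0.009806 N) → north.

N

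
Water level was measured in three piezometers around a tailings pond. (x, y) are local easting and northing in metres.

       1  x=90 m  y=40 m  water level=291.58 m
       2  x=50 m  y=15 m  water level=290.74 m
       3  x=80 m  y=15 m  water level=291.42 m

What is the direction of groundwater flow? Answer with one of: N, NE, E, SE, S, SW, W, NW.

Differences from 1: to 2 (Δx, Δy, Δh) = (-40, -25, -0.84); to 3 = (-10, -25, -0.16).
Determinant of the coordinate differences = (-40)·(-25) − (-10)·(-25) = 750.
∂h/∂x = [(-0.84)·(-25) − (-0.16)·(-25)] / 750 = +0.02267
∂h/∂y = [(-40)·(-0.16) − (-10)·(-0.84)] / 750 = -0.002667
Flow = −∇h = (-0.02267 east, +0.002667 north), which points west.

W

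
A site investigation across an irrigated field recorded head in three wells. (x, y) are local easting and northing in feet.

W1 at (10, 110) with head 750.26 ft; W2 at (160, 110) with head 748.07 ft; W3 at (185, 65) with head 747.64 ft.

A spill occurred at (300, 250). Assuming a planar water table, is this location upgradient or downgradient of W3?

Differences from W1: to W2 (Δx, Δy, Δh) = (150, 0, -2.19); to W3 = (175, -45, -2.62).
Determinant of the coordinate differences = 150·(-45) − 175·0 = -6750.
∂h/∂x = [(-2.19)·(-45) − (-2.62)·0] / -6750 = -0.01460
∂h/∂y = [150·(-2.62) − 175·(-2.19)] / -6750 = +0.001444
Head at (300, 250) = 750.26 + (-0.01460)·(290) + (+0.001444)·(140) = 746.23 ft.
That is lower than the 747.64 ft at W3, so the point is downgradient.

downgradient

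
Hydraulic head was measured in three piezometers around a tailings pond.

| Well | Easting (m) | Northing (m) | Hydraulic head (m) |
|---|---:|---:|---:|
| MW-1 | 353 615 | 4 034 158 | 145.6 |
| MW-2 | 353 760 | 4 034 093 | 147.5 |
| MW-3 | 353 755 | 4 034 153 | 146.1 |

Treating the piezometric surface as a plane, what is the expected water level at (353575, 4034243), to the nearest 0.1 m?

143.5 m

With h = a·x + b·y + c and MW-1 as origin, the differences give:
  145·a + (-65)·b = +1.9
  140·a + (-5)·b = +0.5
Eliminate b (×(-5) and ×(-65), subtract): 8375·a = 23.00 → a = ∂h/∂x = +0.002746
Back-substitute: b = ∂h/∂y = -0.02310.
h(353575, 4034243) = 145.6 + (+0.002746)·(-40) + (-0.02310)·(85) = 145.6 -0.110 -1.964 = 143.526 m.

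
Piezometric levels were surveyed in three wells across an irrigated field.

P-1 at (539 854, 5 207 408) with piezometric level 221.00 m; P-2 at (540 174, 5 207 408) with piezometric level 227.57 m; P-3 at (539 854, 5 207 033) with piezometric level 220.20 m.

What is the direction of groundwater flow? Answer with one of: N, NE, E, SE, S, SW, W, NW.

W

∂h/∂x = (227.57 − 221.00) / (540174 − 539854) = +0.02053
∂h/∂y = (220.20 − 221.00) / (5207033 − 5207408) = +0.002133
Flow = −∇h = (-0.02053 east, -0.002133 north), which points west.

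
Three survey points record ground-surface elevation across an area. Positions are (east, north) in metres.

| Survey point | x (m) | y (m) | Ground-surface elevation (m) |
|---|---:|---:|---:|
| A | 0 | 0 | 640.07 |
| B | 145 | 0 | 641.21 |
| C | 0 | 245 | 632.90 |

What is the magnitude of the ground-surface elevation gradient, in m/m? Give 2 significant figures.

0.030 m/m

∂z/∂x = (641.21 − 640.07) / (145 − 0) = +0.007862
∂z/∂y = (632.90 − 640.07) / (245 − 0) = -0.02927
|∇f| = √(0.007862² + -0.02927²) = 0.03031 m/m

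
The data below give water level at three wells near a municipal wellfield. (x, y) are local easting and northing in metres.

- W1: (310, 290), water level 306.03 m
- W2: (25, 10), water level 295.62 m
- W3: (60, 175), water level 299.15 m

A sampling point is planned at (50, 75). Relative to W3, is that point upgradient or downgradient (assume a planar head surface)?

downgradient

Taking W1 as reference: W2−W1 = (-285, -280, -10.41); W3−W1 = (-250, -115, -6.88).
Solve a·Δx + b·Δy = Δh: det = (-285)·(-115) − (-250)·(-280) = -37225.
∂h/∂x = [(-10.41)·(-115) − (-6.88)·(-280)] / -37225 = +0.01959
∂h/∂y = [(-285)·(-6.88) − (-250)·(-10.41)] / -37225 = +0.01724
Head at (50, 75) = 306.03 + (+0.01959)·(-260) + (+0.01724)·(-215) = 297.23 m.
That is lower than the 299.15 m at W3, so the point is downgradient.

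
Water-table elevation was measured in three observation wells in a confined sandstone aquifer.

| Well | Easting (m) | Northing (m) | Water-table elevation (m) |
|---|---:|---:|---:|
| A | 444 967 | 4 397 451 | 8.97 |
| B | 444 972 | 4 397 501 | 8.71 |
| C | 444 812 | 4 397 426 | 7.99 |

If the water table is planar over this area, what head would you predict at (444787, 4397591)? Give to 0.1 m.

Differences from A: to B (Δx, Δy, Δh) = (5, 50, -0.26); to C = (-155, -25, -0.98).
Determinant of the coordinate differences = 5·(-25) − (-155)·50 = 7625.
∂h/∂x = [(-0.26)·(-25) − (-0.98)·50] / 7625 = +0.007279
∂h/∂y = [5·(-0.98) − (-155)·(-0.26)] / 7625 = -0.005928
h(444787, 4397591) = 8.97 + (+0.007279)·(-180) + (-0.005928)·(140) = 8.97 -1.310 -0.830 = 6.830 m.

6.8 m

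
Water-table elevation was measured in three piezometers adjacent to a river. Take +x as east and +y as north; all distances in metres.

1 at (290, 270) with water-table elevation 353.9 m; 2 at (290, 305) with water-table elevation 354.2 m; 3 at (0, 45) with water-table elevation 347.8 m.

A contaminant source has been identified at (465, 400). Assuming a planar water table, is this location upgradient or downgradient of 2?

upgradient

Three-point gradient (reference 1): Δ to 2 = (0, 35, +0.3), Δ to 3 = (-290, -225, -6.1).
∂h/∂x = +0.01438, ∂h/∂y = +0.008571 (det = 10150).
Head at (465, 400) = 353.9 + (+0.01438)·(175) + (+0.008571)·(130) = 357.53 m.
That is higher than the 354.2 m at 2, so the point is upgradient.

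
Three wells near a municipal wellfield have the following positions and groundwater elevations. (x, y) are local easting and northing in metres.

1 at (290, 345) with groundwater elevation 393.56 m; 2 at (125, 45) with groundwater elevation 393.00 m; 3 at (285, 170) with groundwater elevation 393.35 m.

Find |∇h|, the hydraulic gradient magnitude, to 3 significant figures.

0.00173

Three-point gradient (reference 1): Δ to 2 = (-165, -300, -0.56), Δ to 3 = (-5, -175, -0.21).
∂h/∂x = +0.001279, ∂h/∂y = +0.001163 (det = 27375).
|∇h| = √(0.001279² + 0.001163²) = 0.001729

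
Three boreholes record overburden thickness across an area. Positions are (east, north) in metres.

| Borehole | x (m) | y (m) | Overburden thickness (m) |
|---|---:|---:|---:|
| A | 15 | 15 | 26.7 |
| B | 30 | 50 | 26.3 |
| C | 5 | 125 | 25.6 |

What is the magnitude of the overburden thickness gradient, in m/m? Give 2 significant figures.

0.011 m/m

With d = a·x + b·y + c and A as origin, the differences give:
  15·a + 35·b = -0.4
  (-10)·a + 110·b = -1.1
Eliminate b (×110 and ×35, subtract): 2000·a = -5.50 → a = ∂d/∂x = -0.002750
Back-substitute: b = ∂d/∂y = -0.01025.
|∇f| = √(-0.002750² + -0.01025²) = 0.01061 m/m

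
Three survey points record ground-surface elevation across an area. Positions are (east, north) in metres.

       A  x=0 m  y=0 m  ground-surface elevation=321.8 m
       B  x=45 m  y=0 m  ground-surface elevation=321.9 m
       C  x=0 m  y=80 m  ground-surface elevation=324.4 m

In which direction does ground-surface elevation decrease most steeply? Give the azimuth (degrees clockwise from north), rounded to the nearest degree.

184°

∂z/∂x = (321.9 − 321.8) / (45 − 0) = +0.002222
∂z/∂y = (324.4 − 321.8) / (80 − 0) = +0.03250
Steepest decrease is along −∇f: components (-0.002222 E, -0.03250 N).
Azimuth = atan2(-0.002222, -0.03250) = 183.9° ≈ 184°.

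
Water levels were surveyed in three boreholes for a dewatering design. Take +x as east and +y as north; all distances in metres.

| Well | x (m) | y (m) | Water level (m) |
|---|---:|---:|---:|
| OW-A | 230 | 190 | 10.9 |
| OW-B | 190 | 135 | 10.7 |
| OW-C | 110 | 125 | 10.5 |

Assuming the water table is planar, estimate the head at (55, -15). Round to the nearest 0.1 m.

Taking OW-A as reference: OW-B−OW-A = (-40, -55, -0.2); OW-C−OW-A = (-120, -65, -0.4).
Determinant of the coordinate differences = (-40)·(-65) − (-120)·(-55) = -4000.
∂h/∂x = [(-0.2)·(-65) − (-0.4)·(-55)] / -4000 = +0.002250
∂h/∂y = [(-40)·(-0.4) − (-120)·(-0.2)] / -4000 = +0.002000
h(55, -15) = 10.9 + (+0.002250)·(-175) + (+0.002000)·(-205) = 10.9 -0.394 -0.410 = 10.096 m.

10.1 m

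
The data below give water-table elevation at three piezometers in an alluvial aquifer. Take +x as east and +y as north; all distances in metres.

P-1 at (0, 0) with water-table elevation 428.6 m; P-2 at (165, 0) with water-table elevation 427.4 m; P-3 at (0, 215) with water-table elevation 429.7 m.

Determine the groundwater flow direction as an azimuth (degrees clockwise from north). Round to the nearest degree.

∂h/∂x = (427.4 − 428.6) / (165 − 0) = -0.007273
∂h/∂y = (429.7 − 428.6) / (215 − 0) = +0.005116
Flow direction (−∇h) has components (+0.007273 E, -0.005116 N).
Azimuth = atan2(E, N) = atan2(+0.007273, -0.005116) = 125.1° ≈ 125°.

125°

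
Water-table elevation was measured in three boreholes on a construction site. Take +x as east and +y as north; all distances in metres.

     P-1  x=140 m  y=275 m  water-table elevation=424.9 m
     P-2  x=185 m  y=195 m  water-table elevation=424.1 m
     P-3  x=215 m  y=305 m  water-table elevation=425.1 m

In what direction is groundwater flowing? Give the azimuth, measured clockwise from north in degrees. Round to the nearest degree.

Taking P-1 as reference: P-2−P-1 = (45, -80, -0.8); P-3−P-1 = (75, 30, +0.2).
Determinant of the coordinate differences = 45·30 − 75·(-80) = 7350.
∂h/∂x = [(-0.8)·30 − (+0.2)·(-80)] / 7350 = -0.001088
∂h/∂y = [45·(+0.2) − 75·(-0.8)] / 7350 = +0.009388
Flow direction (−∇h) has components (+0.001088 E, -0.009388 N).
Azimuth = atan2(E, N) = atan2(+0.001088, -0.009388) = 173.4° ≈ 173°.

173°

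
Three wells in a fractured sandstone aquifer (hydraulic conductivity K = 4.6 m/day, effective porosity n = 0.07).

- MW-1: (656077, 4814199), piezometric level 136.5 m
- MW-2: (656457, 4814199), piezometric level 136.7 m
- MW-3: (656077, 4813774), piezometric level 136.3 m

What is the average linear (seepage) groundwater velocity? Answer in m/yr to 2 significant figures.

∂h/∂x = (136.7 − 136.5) / (656457 − 656077) = +0.0005263
∂h/∂y = (136.3 − 136.5) / (4813774 − 4814199) = +0.0004706
|∇h| = √(0.0005263² + 0.0004706²) = 0.000706
Seepage velocity v = K·i/n = 4.6 × 0.000706 / 0.07 = 0.04639 m/day = 16.94 m/yr.

17 m/yr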